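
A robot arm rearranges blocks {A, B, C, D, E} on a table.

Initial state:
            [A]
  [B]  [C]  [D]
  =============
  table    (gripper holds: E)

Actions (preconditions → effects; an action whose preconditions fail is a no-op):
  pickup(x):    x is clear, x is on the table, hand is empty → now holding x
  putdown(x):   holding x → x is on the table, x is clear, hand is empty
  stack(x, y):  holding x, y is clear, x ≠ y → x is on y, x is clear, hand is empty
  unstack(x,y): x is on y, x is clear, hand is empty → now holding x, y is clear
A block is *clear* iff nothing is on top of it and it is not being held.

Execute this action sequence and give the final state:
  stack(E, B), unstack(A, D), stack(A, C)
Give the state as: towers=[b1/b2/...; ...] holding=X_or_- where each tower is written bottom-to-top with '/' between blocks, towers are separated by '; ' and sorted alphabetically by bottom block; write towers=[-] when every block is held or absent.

step 1 (stack(E, B)): towers=[B/E; C; D/A] holding=-
step 2 (unstack(A, D)): towers=[B/E; C; D] holding=A
step 3 (stack(A, C)): towers=[B/E; C/A; D] holding=-

towers=[B/E; C/A; D] holding=-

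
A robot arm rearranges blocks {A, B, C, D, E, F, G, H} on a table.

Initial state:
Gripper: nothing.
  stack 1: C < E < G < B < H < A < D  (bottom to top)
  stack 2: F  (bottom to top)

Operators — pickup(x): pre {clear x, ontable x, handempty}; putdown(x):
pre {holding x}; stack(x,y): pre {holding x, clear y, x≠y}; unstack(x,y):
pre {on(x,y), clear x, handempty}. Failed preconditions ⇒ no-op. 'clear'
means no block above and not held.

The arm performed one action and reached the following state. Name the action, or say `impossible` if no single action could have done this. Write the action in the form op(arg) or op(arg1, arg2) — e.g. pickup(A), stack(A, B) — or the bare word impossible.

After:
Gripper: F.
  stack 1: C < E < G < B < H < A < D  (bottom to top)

pickup(F)

target: towers=[C/E/G/B/H/A/D] holding=F
         pickup(F) → towers=[C/E/G/B/H/A/D] holding=F  ← match
     unstack(D, A) → towers=[C/E/G/B/H/A; F] holding=D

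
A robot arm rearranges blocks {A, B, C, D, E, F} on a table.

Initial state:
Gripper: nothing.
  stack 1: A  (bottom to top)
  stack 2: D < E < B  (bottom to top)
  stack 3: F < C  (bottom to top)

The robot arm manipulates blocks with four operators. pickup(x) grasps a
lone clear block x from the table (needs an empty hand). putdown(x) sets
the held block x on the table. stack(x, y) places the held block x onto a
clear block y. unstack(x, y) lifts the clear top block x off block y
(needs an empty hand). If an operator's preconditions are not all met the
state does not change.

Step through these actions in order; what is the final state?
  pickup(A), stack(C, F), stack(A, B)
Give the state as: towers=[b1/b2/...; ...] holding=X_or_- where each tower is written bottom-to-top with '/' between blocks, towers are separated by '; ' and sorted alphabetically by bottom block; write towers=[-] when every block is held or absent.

step 1 (pickup(A)): towers=[D/E/B; F/C] holding=A
step 2 (stack(C, F)) [no-op]: towers=[D/E/B; F/C] holding=A
step 3 (stack(A, B)): towers=[D/E/B/A; F/C] holding=-

towers=[D/E/B/A; F/C] holding=-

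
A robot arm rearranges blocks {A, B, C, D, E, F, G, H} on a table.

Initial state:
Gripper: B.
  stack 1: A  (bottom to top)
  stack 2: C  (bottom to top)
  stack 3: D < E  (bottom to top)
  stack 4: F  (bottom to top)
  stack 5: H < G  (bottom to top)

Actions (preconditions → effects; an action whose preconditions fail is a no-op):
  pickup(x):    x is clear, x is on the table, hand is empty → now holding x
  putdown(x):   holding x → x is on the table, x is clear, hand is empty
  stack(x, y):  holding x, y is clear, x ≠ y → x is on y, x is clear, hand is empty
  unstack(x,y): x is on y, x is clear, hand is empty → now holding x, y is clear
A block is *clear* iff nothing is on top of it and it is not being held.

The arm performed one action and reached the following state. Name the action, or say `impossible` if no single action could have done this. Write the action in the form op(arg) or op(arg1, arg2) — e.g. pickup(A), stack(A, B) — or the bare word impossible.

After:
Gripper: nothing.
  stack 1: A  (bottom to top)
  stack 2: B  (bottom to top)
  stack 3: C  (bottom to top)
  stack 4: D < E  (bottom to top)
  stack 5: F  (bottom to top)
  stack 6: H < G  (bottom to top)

putdown(B)

target: towers=[A; B; C; D/E; F; H/G] holding=-
        putdown(B) → towers=[A; B; C; D/E; F; H/G] holding=-  ← match
       stack(B, G) → towers=[A; C; D/E; F; H/G/B] holding=-
       stack(B, A) → towers=[A/B; C; D/E; F; H/G] holding=-
       stack(B, E) → towers=[A; C; D/E/B; F; H/G] holding=-
       stack(B, F) → towers=[A; C; D/E; F/B; H/G] holding=-
       stack(B, C) → towers=[A; C/B; D/E; F; H/G] holding=-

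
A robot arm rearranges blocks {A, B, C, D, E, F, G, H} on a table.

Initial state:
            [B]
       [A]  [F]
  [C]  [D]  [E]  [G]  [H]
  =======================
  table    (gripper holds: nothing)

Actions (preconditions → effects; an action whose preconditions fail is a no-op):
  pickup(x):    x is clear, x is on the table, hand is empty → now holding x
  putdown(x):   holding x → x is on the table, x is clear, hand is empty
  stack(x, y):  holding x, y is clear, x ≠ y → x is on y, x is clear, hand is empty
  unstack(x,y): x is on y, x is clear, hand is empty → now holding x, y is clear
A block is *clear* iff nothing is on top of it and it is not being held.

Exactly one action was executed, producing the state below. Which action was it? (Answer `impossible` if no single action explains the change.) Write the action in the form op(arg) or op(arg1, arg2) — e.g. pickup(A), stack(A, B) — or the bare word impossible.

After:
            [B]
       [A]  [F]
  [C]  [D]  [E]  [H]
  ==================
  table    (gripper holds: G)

pickup(G)

target: towers=[C; D/A; E/F/B; H] holding=G
         pickup(G) → towers=[C; D/A; E/F/B; H] holding=G  ← match
     unstack(A, D) → towers=[C; D; E/F/B; G; H] holding=A
         pickup(H) → towers=[C; D/A; E/F/B; G] holding=H
     unstack(B, F) → towers=[C; D/A; E/F; G; H] holding=B
         pickup(C) → towers=[D/A; E/F/B; G; H] holding=C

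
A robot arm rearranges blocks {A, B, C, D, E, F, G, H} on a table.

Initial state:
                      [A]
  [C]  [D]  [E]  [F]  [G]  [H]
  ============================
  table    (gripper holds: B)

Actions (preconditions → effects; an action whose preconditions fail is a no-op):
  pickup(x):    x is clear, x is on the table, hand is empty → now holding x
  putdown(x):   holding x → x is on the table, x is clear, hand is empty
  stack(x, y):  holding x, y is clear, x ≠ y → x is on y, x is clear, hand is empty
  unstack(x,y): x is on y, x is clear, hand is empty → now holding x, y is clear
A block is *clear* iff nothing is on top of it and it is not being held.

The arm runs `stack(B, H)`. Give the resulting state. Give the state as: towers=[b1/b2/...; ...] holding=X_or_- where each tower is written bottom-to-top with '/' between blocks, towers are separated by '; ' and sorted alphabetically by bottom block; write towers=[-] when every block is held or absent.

before: towers=[C; D; E; F; G/A; H] holding=B
pre[stack(B, H)]: holding(B) ✓, clear(H) ✓, B≠H ✓
all met → apply stack(B, H)
after:  towers=[C; D; E; F; G/A; H/B] holding=-

towers=[C; D; E; F; G/A; H/B] holding=-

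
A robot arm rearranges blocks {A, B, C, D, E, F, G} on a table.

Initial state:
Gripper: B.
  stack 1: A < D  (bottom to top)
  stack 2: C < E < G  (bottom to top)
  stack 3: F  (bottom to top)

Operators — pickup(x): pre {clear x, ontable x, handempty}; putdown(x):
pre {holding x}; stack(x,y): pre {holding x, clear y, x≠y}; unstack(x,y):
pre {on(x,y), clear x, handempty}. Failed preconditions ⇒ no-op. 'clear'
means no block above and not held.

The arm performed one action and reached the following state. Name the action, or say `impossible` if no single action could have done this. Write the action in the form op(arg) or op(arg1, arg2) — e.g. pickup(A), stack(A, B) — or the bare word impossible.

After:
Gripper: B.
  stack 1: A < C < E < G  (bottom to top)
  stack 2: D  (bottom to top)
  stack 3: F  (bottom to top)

impossible

target: towers=[A/C/E/G; D; F] holding=B
        putdown(B) → towers=[A/D; B; C/E/G; F] holding=-
       stack(B, F) → towers=[A/D; C/E/G; F/B] holding=-
       stack(B, G) → towers=[A/D; C/E/G/B; F] holding=-
       stack(B, D) → towers=[A/D/B; C/E/G; F] holding=-
none of the 4 applicable actions match → impossible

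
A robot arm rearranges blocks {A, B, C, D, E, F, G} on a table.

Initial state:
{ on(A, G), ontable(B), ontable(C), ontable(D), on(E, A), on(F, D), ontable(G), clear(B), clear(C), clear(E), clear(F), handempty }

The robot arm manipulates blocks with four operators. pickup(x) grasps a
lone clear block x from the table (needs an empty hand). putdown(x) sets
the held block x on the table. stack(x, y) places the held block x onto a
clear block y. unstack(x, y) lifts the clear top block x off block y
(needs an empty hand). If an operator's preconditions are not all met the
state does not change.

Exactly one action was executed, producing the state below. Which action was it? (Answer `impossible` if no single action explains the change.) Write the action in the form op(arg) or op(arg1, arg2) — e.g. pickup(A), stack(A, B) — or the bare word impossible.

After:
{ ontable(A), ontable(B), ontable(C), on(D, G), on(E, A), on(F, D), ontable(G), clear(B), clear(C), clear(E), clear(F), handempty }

target: towers=[A/E; B; C; G/D/F] holding=-
         pickup(B) → towers=[C; D/F; G/A/E] holding=B
     unstack(F, D) → towers=[B; C; D; G/A/E] holding=F
     unstack(E, A) → towers=[B; C; D/F; G/A] holding=E
         pickup(C) → towers=[B; D/F; G/A/E] holding=C
none of the 4 applicable actions match → impossible

impossible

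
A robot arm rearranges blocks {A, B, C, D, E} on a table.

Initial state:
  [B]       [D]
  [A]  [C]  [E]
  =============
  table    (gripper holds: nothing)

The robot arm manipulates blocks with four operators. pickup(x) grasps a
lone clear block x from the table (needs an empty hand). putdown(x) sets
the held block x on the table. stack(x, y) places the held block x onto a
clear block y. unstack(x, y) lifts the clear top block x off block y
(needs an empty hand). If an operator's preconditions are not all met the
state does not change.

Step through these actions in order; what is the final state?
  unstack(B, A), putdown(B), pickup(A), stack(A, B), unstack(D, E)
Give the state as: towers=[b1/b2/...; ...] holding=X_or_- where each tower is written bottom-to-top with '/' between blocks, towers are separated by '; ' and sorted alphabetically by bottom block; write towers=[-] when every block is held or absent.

towers=[B/A; C; E] holding=D

step 1 (unstack(B, A)): towers=[A; C; E/D] holding=B
step 2 (putdown(B)): towers=[A; B; C; E/D] holding=-
step 3 (pickup(A)): towers=[B; C; E/D] holding=A
step 4 (stack(A, B)): towers=[B/A; C; E/D] holding=-
step 5 (unstack(D, E)): towers=[B/A; C; E] holding=D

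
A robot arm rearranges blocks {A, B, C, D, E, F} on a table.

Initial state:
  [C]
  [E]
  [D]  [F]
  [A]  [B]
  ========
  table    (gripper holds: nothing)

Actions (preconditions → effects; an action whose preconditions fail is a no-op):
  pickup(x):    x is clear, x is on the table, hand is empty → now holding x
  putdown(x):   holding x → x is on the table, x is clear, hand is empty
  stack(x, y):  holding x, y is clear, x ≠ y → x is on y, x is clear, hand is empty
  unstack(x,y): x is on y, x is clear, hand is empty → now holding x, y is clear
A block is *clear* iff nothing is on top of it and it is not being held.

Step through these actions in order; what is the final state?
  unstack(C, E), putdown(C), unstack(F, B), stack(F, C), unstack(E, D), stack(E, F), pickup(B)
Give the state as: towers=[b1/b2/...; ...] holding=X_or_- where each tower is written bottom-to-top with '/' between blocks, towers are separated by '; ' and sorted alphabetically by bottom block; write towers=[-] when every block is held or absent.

towers=[A/D; C/F/E] holding=B

step 1 (unstack(C, E)): towers=[A/D/E; B/F] holding=C
step 2 (putdown(C)): towers=[A/D/E; B/F; C] holding=-
step 3 (unstack(F, B)): towers=[A/D/E; B; C] holding=F
step 4 (stack(F, C)): towers=[A/D/E; B; C/F] holding=-
step 5 (unstack(E, D)): towers=[A/D; B; C/F] holding=E
step 6 (stack(E, F)): towers=[A/D; B; C/F/E] holding=-
step 7 (pickup(B)): towers=[A/D; C/F/E] holding=B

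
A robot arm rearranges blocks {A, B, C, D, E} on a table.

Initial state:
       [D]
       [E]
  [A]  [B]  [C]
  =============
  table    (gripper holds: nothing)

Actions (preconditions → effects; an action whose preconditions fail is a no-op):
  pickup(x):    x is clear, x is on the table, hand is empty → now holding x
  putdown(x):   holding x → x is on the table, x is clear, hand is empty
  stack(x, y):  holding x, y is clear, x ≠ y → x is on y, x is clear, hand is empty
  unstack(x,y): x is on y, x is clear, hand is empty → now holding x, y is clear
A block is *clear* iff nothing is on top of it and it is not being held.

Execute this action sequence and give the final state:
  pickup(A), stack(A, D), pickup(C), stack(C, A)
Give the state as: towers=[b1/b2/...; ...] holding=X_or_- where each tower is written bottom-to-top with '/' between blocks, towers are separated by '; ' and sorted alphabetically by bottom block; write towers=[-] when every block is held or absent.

step 1 (pickup(A)): towers=[B/E/D; C] holding=A
step 2 (stack(A, D)): towers=[B/E/D/A; C] holding=-
step 3 (pickup(C)): towers=[B/E/D/A] holding=C
step 4 (stack(C, A)): towers=[B/E/D/A/C] holding=-

towers=[B/E/D/A/C] holding=-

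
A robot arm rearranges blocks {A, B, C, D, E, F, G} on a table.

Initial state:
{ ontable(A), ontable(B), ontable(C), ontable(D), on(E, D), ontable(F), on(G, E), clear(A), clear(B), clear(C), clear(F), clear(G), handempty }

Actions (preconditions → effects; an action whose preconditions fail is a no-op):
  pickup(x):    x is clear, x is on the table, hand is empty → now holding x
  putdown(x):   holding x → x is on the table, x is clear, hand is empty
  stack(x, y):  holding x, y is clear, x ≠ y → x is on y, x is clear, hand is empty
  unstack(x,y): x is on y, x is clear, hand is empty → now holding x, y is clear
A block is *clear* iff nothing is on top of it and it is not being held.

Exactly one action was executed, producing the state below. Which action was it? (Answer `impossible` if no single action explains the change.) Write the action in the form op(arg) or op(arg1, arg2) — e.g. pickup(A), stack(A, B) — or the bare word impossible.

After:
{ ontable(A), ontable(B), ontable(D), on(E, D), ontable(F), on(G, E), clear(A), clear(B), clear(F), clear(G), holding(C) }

pickup(C)

target: towers=[A; B; D/E/G; F] holding=C
         pickup(B) → towers=[A; C; D/E/G; F] holding=B
         pickup(F) → towers=[A; B; C; D/E/G] holding=F
     unstack(G, E) → towers=[A; B; C; D/E; F] holding=G
         pickup(A) → towers=[B; C; D/E/G; F] holding=A
         pickup(C) → towers=[A; B; D/E/G; F] holding=C  ← match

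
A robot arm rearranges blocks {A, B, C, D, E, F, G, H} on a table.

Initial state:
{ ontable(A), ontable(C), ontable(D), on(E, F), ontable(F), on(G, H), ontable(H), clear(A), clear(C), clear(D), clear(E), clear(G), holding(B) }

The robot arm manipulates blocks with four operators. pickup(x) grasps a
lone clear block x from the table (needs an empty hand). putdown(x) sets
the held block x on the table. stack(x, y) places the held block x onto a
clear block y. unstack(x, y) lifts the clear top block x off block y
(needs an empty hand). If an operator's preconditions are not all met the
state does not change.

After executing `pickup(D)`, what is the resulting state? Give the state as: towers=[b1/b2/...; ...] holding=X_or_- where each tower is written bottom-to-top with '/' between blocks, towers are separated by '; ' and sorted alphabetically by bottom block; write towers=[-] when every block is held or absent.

before: towers=[A; C; D; F/E; H/G] holding=B
pre[pickup(D)]: clear(D) ✓, ontable(D) ✓, handempty ✗
handempty unmet → pickup(D) is a no-op
after:  towers=[A; C; D; F/E; H/G] holding=B

towers=[A; C; D; F/E; H/G] holding=B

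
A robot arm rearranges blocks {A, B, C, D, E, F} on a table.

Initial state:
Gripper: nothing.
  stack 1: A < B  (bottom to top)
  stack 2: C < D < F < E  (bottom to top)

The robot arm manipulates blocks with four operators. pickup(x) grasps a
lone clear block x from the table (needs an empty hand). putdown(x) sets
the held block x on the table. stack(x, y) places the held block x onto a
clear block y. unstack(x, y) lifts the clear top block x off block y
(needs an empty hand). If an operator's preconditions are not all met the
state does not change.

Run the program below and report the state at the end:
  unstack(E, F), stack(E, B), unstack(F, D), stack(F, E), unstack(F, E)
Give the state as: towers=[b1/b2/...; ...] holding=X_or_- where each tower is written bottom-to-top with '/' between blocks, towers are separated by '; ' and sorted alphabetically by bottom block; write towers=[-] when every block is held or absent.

step 1 (unstack(E, F)): towers=[A/B; C/D/F] holding=E
step 2 (stack(E, B)): towers=[A/B/E; C/D/F] holding=-
step 3 (unstack(F, D)): towers=[A/B/E; C/D] holding=F
step 4 (stack(F, E)): towers=[A/B/E/F; C/D] holding=-
step 5 (unstack(F, E)): towers=[A/B/E; C/D] holding=F

towers=[A/B/E; C/D] holding=F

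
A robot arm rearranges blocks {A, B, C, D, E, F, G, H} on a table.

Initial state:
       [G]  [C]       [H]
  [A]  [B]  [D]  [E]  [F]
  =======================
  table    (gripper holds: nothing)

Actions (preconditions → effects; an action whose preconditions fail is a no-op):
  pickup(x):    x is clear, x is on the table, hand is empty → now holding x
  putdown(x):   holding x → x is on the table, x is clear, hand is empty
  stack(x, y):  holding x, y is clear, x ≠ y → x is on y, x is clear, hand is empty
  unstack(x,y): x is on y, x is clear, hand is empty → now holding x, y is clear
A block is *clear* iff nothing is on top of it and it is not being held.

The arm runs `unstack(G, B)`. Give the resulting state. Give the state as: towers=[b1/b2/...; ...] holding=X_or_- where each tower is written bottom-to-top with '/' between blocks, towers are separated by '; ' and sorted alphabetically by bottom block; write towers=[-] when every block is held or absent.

before: towers=[A; B/G; D/C; E; F/H] holding=-
pre[unstack(G, B)]: on(G,B) ✓, clear(G) ✓, handempty ✓
all met → apply unstack(G, B)
after:  towers=[A; B; D/C; E; F/H] holding=G

towers=[A; B; D/C; E; F/H] holding=G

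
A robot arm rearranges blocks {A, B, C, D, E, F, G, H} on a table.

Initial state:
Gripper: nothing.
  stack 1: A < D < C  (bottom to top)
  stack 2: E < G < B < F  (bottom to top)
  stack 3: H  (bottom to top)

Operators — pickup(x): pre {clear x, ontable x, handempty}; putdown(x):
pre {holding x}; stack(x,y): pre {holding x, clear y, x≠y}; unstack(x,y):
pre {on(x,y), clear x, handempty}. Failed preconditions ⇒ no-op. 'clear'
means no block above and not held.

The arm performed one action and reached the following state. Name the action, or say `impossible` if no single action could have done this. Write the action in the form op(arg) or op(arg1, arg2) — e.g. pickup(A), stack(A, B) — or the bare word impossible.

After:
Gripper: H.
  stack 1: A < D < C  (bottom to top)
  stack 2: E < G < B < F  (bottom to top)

target: towers=[A/D/C; E/G/B/F] holding=H
         pickup(H) → towers=[A/D/C; E/G/B/F] holding=H  ← match
     unstack(F, B) → towers=[A/D/C; E/G/B; H] holding=F
     unstack(C, D) → towers=[A/D; E/G/B/F; H] holding=C

pickup(H)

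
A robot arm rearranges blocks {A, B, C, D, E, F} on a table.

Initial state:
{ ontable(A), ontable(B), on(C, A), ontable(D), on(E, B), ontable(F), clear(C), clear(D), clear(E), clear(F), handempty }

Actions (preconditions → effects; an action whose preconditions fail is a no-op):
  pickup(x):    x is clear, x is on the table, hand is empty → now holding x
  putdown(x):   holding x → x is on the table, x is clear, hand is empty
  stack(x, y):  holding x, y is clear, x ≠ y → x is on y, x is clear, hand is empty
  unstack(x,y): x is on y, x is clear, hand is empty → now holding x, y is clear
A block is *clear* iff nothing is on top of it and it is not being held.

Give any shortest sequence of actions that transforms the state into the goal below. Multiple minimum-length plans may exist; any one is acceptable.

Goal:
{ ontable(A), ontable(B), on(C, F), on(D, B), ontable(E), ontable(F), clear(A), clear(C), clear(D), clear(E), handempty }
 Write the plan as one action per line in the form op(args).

step 1 (unstack(E, B)): towers=[A/C; B; D; F] holding=E
step 2 (putdown(E)): towers=[A/C; B; D; E; F] holding=-
step 3 (pickup(D)): towers=[A/C; B; E; F] holding=D
step 4 (stack(D, B)): towers=[A/C; B/D; E; F] holding=-
step 5 (unstack(C, A)): towers=[A; B/D; E; F] holding=C
step 6 (stack(C, F)): towers=[A; B/D; E; F/C] holding=-
goal check: towers=[A; B/D; E; F/C] holding=- — reached (length 6, optimal by BFS)

unstack(E, B)
putdown(E)
pickup(D)
stack(D, B)
unstack(C, A)
stack(C, F)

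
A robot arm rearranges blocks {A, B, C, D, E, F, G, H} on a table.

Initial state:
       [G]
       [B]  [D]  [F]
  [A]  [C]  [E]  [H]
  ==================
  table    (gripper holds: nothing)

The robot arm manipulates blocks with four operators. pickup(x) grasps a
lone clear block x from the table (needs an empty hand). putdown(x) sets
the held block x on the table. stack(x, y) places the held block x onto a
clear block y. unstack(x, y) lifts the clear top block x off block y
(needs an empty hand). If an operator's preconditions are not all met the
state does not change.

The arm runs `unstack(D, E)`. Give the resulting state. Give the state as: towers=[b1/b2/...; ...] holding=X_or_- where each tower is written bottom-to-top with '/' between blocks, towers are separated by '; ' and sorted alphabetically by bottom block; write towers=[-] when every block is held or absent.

towers=[A; C/B/G; E; H/F] holding=D

before: towers=[A; C/B/G; E/D; H/F] holding=-
pre[unstack(D, E)]: on(D,E) yes, clear(D) yes, handempty yes
all met → apply unstack(D, E)
after:  towers=[A; C/B/G; E; H/F] holding=D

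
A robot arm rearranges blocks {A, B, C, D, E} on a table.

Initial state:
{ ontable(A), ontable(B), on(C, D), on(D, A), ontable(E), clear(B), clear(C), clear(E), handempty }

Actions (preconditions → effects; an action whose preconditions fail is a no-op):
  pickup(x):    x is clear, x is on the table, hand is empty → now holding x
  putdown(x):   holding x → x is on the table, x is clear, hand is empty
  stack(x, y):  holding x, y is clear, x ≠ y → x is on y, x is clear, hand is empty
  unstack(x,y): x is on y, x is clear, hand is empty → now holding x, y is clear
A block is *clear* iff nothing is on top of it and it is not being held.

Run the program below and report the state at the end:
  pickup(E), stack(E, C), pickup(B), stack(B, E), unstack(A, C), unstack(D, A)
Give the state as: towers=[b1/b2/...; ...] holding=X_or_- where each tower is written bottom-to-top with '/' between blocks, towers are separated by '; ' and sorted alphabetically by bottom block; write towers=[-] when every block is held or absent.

step 1 (pickup(E)): towers=[A/D/C; B] holding=E
step 2 (stack(E, C)): towers=[A/D/C/E; B] holding=-
step 3 (pickup(B)): towers=[A/D/C/E] holding=B
step 4 (stack(B, E)): towers=[A/D/C/E/B] holding=-
step 5 (unstack(A, C)) [no-op]: towers=[A/D/C/E/B] holding=-
step 6 (unstack(D, A)) [no-op]: towers=[A/D/C/E/B] holding=-

towers=[A/D/C/E/B] holding=-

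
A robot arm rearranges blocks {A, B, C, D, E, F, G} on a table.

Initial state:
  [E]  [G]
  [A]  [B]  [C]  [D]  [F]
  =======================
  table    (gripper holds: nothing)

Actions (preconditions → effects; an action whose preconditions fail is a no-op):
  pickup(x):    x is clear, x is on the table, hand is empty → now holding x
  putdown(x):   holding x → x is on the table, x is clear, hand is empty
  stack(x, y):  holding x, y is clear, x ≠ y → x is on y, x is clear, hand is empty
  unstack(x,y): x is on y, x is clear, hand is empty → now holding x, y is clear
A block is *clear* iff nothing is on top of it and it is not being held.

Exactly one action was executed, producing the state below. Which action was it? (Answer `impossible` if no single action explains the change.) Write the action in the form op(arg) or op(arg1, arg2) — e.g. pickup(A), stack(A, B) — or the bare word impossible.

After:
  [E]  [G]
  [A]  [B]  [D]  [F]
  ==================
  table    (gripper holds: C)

target: towers=[A/E; B/G; D; F] holding=C
         pickup(F) → towers=[A/E; B/G; C; D] holding=F
     unstack(G, B) → towers=[A/E; B; C; D; F] holding=G
         pickup(D) → towers=[A/E; B/G; C; F] holding=D
     unstack(E, A) → towers=[A; B/G; C; D; F] holding=E
         pickup(C) → towers=[A/E; B/G; D; F] holding=C  ← match

pickup(C)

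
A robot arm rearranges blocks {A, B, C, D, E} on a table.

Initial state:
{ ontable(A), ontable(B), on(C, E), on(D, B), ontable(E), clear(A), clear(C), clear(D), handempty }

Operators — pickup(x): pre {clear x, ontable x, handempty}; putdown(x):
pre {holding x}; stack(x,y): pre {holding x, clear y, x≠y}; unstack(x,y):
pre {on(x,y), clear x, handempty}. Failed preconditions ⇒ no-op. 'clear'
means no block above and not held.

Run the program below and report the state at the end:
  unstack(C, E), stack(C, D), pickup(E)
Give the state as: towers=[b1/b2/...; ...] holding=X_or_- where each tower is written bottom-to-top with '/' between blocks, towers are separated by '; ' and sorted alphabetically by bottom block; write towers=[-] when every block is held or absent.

towers=[A; B/D/C] holding=E

step 1 (unstack(C, E)): towers=[A; B/D; E] holding=C
step 2 (stack(C, D)): towers=[A; B/D/C; E] holding=-
step 3 (pickup(E)): towers=[A; B/D/C] holding=E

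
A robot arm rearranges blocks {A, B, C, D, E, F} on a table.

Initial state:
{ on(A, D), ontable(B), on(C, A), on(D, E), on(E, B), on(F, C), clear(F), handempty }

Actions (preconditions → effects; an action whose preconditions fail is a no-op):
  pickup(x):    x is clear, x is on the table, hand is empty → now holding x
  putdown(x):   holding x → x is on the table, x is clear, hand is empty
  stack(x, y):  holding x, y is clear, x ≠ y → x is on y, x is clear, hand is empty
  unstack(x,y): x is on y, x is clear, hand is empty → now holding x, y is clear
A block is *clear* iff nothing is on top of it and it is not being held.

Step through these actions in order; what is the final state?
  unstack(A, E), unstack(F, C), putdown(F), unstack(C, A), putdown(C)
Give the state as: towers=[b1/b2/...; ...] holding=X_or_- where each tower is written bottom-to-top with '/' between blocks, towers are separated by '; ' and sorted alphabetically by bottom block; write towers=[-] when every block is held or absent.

step 1 (unstack(A, E)) [no-op]: towers=[B/E/D/A/C/F] holding=-
step 2 (unstack(F, C)): towers=[B/E/D/A/C] holding=F
step 3 (putdown(F)): towers=[B/E/D/A/C; F] holding=-
step 4 (unstack(C, A)): towers=[B/E/D/A; F] holding=C
step 5 (putdown(C)): towers=[B/E/D/A; C; F] holding=-

towers=[B/E/D/A; C; F] holding=-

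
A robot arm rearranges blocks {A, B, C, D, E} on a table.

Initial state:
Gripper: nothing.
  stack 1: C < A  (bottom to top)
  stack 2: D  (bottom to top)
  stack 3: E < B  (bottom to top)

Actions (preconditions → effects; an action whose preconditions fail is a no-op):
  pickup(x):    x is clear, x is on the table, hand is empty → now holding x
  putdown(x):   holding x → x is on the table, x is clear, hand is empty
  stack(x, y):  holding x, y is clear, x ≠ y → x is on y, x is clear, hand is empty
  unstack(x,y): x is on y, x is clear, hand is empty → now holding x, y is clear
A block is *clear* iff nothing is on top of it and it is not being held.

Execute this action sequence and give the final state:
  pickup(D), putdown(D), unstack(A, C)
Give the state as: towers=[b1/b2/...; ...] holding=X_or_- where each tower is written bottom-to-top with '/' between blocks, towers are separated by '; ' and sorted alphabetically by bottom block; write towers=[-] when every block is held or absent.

step 1 (pickup(D)): towers=[C/A; E/B] holding=D
step 2 (putdown(D)): towers=[C/A; D; E/B] holding=-
step 3 (unstack(A, C)): towers=[C; D; E/B] holding=A

towers=[C; D; E/B] holding=A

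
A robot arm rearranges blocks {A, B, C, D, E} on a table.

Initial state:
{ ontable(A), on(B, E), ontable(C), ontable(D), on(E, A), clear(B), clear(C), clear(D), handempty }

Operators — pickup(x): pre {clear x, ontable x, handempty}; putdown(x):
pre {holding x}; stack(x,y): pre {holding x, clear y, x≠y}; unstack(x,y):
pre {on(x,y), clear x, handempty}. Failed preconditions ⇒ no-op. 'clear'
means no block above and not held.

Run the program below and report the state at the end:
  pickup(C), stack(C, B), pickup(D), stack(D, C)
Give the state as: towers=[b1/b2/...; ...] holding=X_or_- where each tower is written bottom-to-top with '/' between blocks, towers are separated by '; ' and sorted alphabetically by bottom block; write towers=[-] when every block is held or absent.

step 1 (pickup(C)): towers=[A/E/B; D] holding=C
step 2 (stack(C, B)): towers=[A/E/B/C; D] holding=-
step 3 (pickup(D)): towers=[A/E/B/C] holding=D
step 4 (stack(D, C)): towers=[A/E/B/C/D] holding=-

towers=[A/E/B/C/D] holding=-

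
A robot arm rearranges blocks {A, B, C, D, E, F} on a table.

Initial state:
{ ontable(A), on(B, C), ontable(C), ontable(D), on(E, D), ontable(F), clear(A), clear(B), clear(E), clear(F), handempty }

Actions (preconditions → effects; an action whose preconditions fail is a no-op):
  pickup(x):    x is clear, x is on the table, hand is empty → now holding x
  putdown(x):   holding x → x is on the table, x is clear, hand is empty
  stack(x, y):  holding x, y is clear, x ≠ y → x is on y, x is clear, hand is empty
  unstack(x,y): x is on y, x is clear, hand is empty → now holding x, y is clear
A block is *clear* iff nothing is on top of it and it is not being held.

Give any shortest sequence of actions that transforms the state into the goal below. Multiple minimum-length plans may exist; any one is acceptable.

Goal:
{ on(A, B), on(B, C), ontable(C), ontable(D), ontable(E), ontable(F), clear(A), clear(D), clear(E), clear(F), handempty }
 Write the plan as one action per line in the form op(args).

step 1 (pickup(A)): towers=[C/B; D/E; F] holding=A
step 2 (stack(A, B)): towers=[C/B/A; D/E; F] holding=-
step 3 (unstack(E, D)): towers=[C/B/A; D; F] holding=E
step 4 (putdown(E)): towers=[C/B/A; D; E; F] holding=-
goal check: towers=[C/B/A; D; E; F] holding=- — reached (length 4, optimal by BFS)

pickup(A)
stack(A, B)
unstack(E, D)
putdown(E)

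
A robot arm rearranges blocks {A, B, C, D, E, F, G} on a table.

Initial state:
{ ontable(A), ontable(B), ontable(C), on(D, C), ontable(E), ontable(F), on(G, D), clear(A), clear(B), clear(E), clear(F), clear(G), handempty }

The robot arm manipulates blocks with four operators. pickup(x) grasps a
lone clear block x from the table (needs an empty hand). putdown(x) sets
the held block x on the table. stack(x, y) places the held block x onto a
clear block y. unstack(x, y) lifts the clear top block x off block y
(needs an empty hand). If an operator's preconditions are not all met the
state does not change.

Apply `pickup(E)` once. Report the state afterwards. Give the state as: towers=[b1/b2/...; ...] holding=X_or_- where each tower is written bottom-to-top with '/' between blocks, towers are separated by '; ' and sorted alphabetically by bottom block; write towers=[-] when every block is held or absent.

towers=[A; B; C/D/G; F] holding=E

before: towers=[A; B; C/D/G; E; F] holding=-
pre[pickup(E)]: clear(E) ok, ontable(E) ok, handempty ok
all met → apply pickup(E)
after:  towers=[A; B; C/D/G; F] holding=E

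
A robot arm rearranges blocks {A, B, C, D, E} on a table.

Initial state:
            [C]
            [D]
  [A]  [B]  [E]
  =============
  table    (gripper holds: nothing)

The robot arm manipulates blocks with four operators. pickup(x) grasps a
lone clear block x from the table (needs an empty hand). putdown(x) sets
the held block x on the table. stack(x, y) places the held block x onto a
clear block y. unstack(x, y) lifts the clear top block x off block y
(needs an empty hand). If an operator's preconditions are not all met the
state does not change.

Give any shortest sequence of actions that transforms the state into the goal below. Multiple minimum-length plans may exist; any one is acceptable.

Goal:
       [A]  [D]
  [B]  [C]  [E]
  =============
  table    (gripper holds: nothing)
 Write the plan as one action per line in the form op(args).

step 1 (unstack(C, D)): towers=[A; B; E/D] holding=C
step 2 (putdown(C)): towers=[A; B; C; E/D] holding=-
step 3 (pickup(A)): towers=[B; C; E/D] holding=A
step 4 (stack(A, C)): towers=[B; C/A; E/D] holding=-
goal check: towers=[B; C/A; E/D] holding=- — reached (length 4, optimal by BFS)

unstack(C, D)
putdown(C)
pickup(A)
stack(A, C)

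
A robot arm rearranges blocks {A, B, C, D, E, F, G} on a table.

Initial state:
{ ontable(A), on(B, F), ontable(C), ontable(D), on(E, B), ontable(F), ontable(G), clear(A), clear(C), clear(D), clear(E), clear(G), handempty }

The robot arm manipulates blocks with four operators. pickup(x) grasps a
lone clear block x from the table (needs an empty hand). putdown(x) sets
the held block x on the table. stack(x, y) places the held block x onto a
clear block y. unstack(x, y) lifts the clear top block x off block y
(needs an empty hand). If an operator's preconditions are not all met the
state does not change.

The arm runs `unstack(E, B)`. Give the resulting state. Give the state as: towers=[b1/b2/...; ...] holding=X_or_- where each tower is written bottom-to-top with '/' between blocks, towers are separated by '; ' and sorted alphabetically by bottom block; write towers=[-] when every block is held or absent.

before: towers=[A; C; D; F/B/E; G] holding=-
pre[unstack(E, B)]: on(E,B) ✓, clear(E) ✓, handempty ✓
all met → apply unstack(E, B)
after:  towers=[A; C; D; F/B; G] holding=E

towers=[A; C; D; F/B; G] holding=E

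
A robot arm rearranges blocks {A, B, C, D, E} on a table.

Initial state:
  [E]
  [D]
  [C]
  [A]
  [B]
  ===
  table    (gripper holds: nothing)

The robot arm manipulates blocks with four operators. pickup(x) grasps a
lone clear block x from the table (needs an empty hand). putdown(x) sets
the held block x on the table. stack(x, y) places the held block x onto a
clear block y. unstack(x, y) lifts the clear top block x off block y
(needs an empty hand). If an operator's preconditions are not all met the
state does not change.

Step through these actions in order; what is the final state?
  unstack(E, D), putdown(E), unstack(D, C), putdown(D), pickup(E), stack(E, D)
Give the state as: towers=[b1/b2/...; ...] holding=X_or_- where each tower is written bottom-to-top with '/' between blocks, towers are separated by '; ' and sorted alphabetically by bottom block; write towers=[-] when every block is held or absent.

step 1 (unstack(E, D)): towers=[B/A/C/D] holding=E
step 2 (putdown(E)): towers=[B/A/C/D; E] holding=-
step 3 (unstack(D, C)): towers=[B/A/C; E] holding=D
step 4 (putdown(D)): towers=[B/A/C; D; E] holding=-
step 5 (pickup(E)): towers=[B/A/C; D] holding=E
step 6 (stack(E, D)): towers=[B/A/C; D/E] holding=-

towers=[B/A/C; D/E] holding=-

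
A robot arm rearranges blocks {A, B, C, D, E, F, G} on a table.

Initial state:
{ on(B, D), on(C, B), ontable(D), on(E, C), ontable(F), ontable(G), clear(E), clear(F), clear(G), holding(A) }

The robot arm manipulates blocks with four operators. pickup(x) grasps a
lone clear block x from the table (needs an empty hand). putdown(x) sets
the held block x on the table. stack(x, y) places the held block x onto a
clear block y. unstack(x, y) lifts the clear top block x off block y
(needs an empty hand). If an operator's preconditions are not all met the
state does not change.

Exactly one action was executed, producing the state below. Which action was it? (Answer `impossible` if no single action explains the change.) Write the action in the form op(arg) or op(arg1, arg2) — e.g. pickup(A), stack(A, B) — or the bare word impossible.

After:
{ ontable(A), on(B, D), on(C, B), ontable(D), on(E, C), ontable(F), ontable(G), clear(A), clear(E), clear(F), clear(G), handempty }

putdown(A)

target: towers=[A; D/B/C/E; F; G] holding=-
        putdown(A) → towers=[A; D/B/C/E; F; G] holding=-  ← match
       stack(A, F) → towers=[D/B/C/E; F/A; G] holding=-
       stack(A, G) → towers=[D/B/C/E; F; G/A] holding=-
       stack(A, E) → towers=[D/B/C/E/A; F; G] holding=-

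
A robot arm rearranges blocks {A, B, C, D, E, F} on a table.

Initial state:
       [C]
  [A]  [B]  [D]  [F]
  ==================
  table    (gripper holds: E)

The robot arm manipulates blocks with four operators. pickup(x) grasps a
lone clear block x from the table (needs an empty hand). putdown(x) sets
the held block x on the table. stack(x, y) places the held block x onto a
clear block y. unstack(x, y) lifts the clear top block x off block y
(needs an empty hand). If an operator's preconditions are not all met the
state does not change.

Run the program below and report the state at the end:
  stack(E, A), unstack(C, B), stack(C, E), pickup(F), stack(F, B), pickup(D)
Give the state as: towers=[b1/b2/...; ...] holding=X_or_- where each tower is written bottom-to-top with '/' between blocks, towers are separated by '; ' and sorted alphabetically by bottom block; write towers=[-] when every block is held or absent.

step 1 (stack(E, A)): towers=[A/E; B/C; D; F] holding=-
step 2 (unstack(C, B)): towers=[A/E; B; D; F] holding=C
step 3 (stack(C, E)): towers=[A/E/C; B; D; F] holding=-
step 4 (pickup(F)): towers=[A/E/C; B; D] holding=F
step 5 (stack(F, B)): towers=[A/E/C; B/F; D] holding=-
step 6 (pickup(D)): towers=[A/E/C; B/F] holding=D

towers=[A/E/C; B/F] holding=D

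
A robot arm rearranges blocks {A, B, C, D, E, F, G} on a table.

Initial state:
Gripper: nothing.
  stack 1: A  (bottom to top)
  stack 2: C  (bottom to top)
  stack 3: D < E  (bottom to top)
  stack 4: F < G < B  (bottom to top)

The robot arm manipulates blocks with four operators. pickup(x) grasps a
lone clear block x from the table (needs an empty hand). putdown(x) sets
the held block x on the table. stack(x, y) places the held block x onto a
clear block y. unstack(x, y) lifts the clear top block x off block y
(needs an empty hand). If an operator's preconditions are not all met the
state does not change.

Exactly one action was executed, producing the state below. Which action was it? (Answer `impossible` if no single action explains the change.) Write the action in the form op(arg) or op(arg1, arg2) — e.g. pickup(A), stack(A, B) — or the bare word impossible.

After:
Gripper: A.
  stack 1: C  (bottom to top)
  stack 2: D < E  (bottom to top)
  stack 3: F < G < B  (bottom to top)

target: towers=[C; D/E; F/G/B] holding=A
     unstack(B, G) → towers=[A; C; D/E; F/G] holding=B
         pickup(A) → towers=[C; D/E; F/G/B] holding=A  ← match
     unstack(E, D) → towers=[A; C; D; F/G/B] holding=E
         pickup(C) → towers=[A; D/E; F/G/B] holding=C

pickup(A)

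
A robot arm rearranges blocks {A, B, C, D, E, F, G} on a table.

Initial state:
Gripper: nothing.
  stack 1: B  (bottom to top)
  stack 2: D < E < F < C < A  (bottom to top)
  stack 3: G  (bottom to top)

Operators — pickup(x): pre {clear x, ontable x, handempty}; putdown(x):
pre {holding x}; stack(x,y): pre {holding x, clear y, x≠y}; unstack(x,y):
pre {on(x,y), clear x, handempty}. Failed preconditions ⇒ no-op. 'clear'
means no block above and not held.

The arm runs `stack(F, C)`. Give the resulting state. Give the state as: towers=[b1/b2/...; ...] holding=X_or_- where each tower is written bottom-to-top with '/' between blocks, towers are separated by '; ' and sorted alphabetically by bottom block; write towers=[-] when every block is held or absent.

before: towers=[B; D/E/F/C/A; G] holding=-
pre[stack(F, C)]: holding(F) no, clear(C) no, F≠C yes
holding(F), clear(C) unmet → stack(F, C) is a no-op
after:  towers=[B; D/E/F/C/A; G] holding=-

towers=[B; D/E/F/C/A; G] holding=-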